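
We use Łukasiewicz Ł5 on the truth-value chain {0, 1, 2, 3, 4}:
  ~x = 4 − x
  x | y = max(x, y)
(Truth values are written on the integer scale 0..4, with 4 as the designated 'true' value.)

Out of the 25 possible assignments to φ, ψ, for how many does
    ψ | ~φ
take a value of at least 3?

value 4: 9 assignments (counts)
value 3: 7 assignments (counts)
value 2: 5 assignments
value 1: 3 assignments
value 0: 1 assignment
So 16 of the 25 assignments meet the threshold.

16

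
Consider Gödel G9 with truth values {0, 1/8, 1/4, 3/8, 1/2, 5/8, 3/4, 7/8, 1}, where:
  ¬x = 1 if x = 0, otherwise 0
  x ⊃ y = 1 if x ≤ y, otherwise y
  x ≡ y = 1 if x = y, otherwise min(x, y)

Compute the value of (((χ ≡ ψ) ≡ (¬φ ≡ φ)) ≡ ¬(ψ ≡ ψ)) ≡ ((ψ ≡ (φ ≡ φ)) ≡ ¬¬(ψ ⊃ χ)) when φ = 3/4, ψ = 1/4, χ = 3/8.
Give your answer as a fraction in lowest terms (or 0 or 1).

χ ≡ ψ = 3/8 ≡ 1/4 = 1/4
¬φ = ¬3/4 = 0
¬φ ≡ φ = 0 ≡ 3/4 = 0
(χ ≡ ψ) ≡ (¬φ ≡ φ) = 1/4 ≡ 0 = 0
ψ ≡ ψ = 1/4 ≡ 1/4 = 1
¬(ψ ≡ ψ) = ¬1 = 0
((χ ≡ ψ) ≡ (¬φ ≡ φ)) ≡ ¬(ψ ≡ ψ) = 0 ≡ 0 = 1
φ ≡ φ = 3/4 ≡ 3/4 = 1
ψ ≡ (φ ≡ φ) = 1/4 ≡ 1 = 1/4
ψ ⊃ χ = 1/4 ⊃ 3/8 = 1
¬(ψ ⊃ χ) = ¬1 = 0
¬¬(ψ ⊃ χ) = ¬0 = 1
(ψ ≡ (φ ≡ φ)) ≡ ¬¬(ψ ⊃ χ) = 1/4 ≡ 1 = 1/4
(((χ ≡ ψ) ≡ (¬φ ≡ φ)) ≡ ¬(ψ ≡ ψ)) ≡ ((ψ ≡ (φ ≡ φ)) ≡ ¬¬(ψ ⊃ χ)) = 1 ≡ 1/4 = 1/4

1/4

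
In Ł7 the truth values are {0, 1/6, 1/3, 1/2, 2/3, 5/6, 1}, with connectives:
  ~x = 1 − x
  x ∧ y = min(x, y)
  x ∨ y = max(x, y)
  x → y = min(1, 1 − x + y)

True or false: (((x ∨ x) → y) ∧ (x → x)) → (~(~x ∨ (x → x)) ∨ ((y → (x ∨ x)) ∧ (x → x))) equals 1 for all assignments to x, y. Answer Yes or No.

No

Counterexample: take x = 0, y = 1/6.
x ∨ x = 0 ∨ 0 = 0
(x ∨ x) → y = 0 → 1/6 = 1
x → x = 0 → 0 = 1
((x ∨ x) → y) ∧ (x → x) = 1 ∧ 1 = 1
~x = ~0 = 1
x → x = 0 → 0 = 1
~x ∨ (x → x) = 1 ∨ 1 = 1
~(~x ∨ (x → x)) = ~1 = 0
x ∨ x = 0 ∨ 0 = 0
y → (x ∨ x) = 1/6 → 0 = 5/6
x → x = 0 → 0 = 1
(y → (x ∨ x)) ∧ (x → x) = 5/6 ∧ 1 = 5/6
~(~x ∨ (x → x)) ∨ ((y → (x ∨ x)) ∧ (x → x)) = 0 ∨ 5/6 = 5/6
(((x ∨ x) → y) ∧ (x → x)) → (~(~x ∨ (x → x)) ∨ ((y → (x ∨ x)) ∧ (x → x))) = 1 → 5/6 = 5/6
This gives 5/6 ≠ 1.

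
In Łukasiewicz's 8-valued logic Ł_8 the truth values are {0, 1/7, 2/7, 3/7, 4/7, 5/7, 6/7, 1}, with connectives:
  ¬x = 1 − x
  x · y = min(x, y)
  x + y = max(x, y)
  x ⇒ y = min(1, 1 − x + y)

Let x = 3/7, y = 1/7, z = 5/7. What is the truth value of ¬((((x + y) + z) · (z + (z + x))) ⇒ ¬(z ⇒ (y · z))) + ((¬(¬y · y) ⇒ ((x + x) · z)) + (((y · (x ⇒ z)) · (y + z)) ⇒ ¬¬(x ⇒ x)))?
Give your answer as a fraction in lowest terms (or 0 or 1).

x + y = 3/7 + 1/7 = 3/7
(x + y) + z = 3/7 + 5/7 = 5/7
z + x = 5/7 + 3/7 = 5/7
z + (z + x) = 5/7 + 5/7 = 5/7
((x + y) + z) · (z + (z + x)) = 5/7 · 5/7 = 5/7
y · z = 1/7 · 5/7 = 1/7
z ⇒ (y · z) = 5/7 ⇒ 1/7 = 3/7
¬(z ⇒ (y · z)) = ¬3/7 = 4/7
(((x + y) + z) · (z + (z + x))) ⇒ ¬(z ⇒ (y · z)) = 5/7 ⇒ 4/7 = 6/7
¬((((x + y) + z) · (z + (z + x))) ⇒ ¬(z ⇒ (y · z))) = ¬6/7 = 1/7
¬y = ¬1/7 = 6/7
¬y · y = 6/7 · 1/7 = 1/7
¬(¬y · y) = ¬1/7 = 6/7
x + x = 3/7 + 3/7 = 3/7
(x + x) · z = 3/7 · 5/7 = 3/7
¬(¬y · y) ⇒ ((x + x) · z) = 6/7 ⇒ 3/7 = 4/7
x ⇒ z = 3/7 ⇒ 5/7 = 1
y · (x ⇒ z) = 1/7 · 1 = 1/7
y + z = 1/7 + 5/7 = 5/7
(y · (x ⇒ z)) · (y + z) = 1/7 · 5/7 = 1/7
x ⇒ x = 3/7 ⇒ 3/7 = 1
¬(x ⇒ x) = ¬1 = 0
¬¬(x ⇒ x) = ¬0 = 1
((y · (x ⇒ z)) · (y + z)) ⇒ ¬¬(x ⇒ x) = 1/7 ⇒ 1 = 1
(¬(¬y · y) ⇒ ((x + x) · z)) + (((y · (x ⇒ z)) · (y + z)) ⇒ ¬¬(x ⇒ x)) = 4/7 + 1 = 1
¬((((x + y) + z) · (z + (z + x))) ⇒ ¬(z ⇒ (y · z))) + ((¬(¬y · y) ⇒ ((x + x) · z)) + (((y · (x ⇒ z)) · (y + z)) ⇒ ¬¬(x ⇒ x))) = 1/7 + 1 = 1

1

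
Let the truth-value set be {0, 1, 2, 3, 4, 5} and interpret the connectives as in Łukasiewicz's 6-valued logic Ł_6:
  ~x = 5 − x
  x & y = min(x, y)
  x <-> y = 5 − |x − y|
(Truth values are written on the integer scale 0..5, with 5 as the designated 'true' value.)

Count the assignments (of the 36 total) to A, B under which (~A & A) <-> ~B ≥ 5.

value 5: 6 assignments (counts)
value 4: 10 assignments
value 3: 8 assignments
value 2: 6 assignments
value 1: 4 assignments
value 0: 2 assignments
So 6 of the 36 assignments meet the threshold.

6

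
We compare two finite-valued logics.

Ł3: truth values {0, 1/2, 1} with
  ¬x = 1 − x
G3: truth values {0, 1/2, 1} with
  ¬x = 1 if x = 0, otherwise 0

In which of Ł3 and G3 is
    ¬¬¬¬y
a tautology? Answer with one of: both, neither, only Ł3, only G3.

neither

In Ł3: at y = 0 the value is 0 — not a tautology.
In G3: at y = 0 the value is 0 — not a tautology.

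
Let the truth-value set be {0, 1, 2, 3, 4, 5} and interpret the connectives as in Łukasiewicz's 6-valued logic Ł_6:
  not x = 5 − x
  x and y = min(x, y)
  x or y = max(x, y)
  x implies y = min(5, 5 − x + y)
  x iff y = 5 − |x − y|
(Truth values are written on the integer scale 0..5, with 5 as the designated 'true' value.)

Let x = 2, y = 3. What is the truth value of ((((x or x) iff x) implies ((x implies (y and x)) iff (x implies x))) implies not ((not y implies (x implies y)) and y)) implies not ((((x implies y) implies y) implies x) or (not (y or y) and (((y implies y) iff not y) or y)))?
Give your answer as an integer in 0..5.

4

x or x = 2 or 2 = 2
(x or x) iff x = 2 iff 2 = 5
y and x = 3 and 2 = 2
x implies (y and x) = 2 implies 2 = 5
x implies x = 2 implies 2 = 5
(x implies (y and x)) iff (x implies x) = 5 iff 5 = 5
((x or x) iff x) implies ((x implies (y and x)) iff (x implies x)) = 5 implies 5 = 5
not y = not 3 = 2
x implies y = 2 implies 3 = 5
not y implies (x implies y) = 2 implies 5 = 5
(not y implies (x implies y)) and y = 5 and 3 = 3
not ((not y implies (x implies y)) and y) = not 3 = 2
(((x or x) iff x) implies ((x implies (y and x)) iff (x implies x))) implies not ((not y implies (x implies y)) and y) = 5 implies 2 = 2
x implies y = 2 implies 3 = 5
(x implies y) implies y = 5 implies 3 = 3
((x implies y) implies y) implies x = 3 implies 2 = 4
y or y = 3 or 3 = 3
not (y or y) = not 3 = 2
y implies y = 3 implies 3 = 5
not y = not 3 = 2
(y implies y) iff not y = 5 iff 2 = 2
((y implies y) iff not y) or y = 2 or 3 = 3
not (y or y) and (((y implies y) iff not y) or y) = 2 and 3 = 2
(((x implies y) implies y) implies x) or (not (y or y) and (((y implies y) iff not y) or y)) = 4 or 2 = 4
not ((((x implies y) implies y) implies x) or (not (y or y) and (((y implies y) iff not y) or y))) = not 4 = 1
((((x or x) iff x) implies ((x implies (y and x)) iff (x implies x))) implies not ((not y implies (x implies y)) and y)) implies not ((((x implies y) implies y) implies x) or (not (y or y) and (((y implies y) iff not y) or y))) = 2 implies 1 = 4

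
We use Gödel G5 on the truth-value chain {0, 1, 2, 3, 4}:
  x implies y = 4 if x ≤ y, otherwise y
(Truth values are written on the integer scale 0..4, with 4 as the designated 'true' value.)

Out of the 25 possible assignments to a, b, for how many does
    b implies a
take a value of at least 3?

value 4: 15 assignments (counts)
value 3: 1 assignment (counts)
value 2: 2 assignments
value 1: 3 assignments
value 0: 4 assignments
So 16 of the 25 assignments meet the threshold.

16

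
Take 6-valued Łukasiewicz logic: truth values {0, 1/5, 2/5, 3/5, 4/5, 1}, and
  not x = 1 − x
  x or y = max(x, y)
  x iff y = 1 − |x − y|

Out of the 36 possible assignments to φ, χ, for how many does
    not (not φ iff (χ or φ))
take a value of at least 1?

value 1: 7 assignments (counts)
value 4/5: 2 assignments
value 3/5: 9 assignments
value 2/5: 4 assignments
value 1/5: 11 assignments
value 0: 3 assignments
So 7 of the 36 assignments meet the threshold.

7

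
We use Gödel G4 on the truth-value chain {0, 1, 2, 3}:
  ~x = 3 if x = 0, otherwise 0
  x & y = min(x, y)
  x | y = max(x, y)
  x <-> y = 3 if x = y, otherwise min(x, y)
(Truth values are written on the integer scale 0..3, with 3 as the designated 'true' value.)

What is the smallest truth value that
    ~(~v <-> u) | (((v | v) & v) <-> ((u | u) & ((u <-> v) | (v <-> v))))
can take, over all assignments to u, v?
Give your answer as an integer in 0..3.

Take u = 0, v = 1:
~v = ~1 = 0
~v <-> u = 0 <-> 0 = 3
~(~v <-> u) = ~3 = 0
v | v = 1 | 1 = 1
(v | v) & v = 1 & 1 = 1
u | u = 0 | 0 = 0
u <-> v = 0 <-> 1 = 0
v <-> v = 1 <-> 1 = 3
(u <-> v) | (v <-> v) = 0 | 3 = 3
(u | u) & ((u <-> v) | (v <-> v)) = 0 & 3 = 0
((v | v) & v) <-> ((u | u) & ((u <-> v) | (v <-> v))) = 1 <-> 0 = 0
~(~v <-> u) | (((v | v) & v) <-> ((u | u) & ((u <-> v) | (v <-> v)))) = 0 | 0 = 0
No assignment yields a value below 0, so this is the minimum.

0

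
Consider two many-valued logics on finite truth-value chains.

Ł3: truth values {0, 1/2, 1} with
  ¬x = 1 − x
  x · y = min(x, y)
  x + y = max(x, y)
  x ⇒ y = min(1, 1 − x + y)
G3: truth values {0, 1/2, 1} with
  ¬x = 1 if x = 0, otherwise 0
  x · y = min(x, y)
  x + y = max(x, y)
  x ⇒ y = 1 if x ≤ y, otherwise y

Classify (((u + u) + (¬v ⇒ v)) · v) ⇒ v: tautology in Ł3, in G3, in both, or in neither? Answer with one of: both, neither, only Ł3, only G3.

both

In Ł3: every assignment gives 1 — tautology.
In G3: every assignment gives 1 — tautology.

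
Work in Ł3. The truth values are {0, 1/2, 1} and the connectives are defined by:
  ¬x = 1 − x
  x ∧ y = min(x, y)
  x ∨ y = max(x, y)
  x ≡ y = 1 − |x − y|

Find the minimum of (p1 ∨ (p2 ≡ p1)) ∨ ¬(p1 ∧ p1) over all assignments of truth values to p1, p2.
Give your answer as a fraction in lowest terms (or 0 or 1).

1/2

Take p1 = 1/2, p2 = 0:
p2 ≡ p1 = 0 ≡ 1/2 = 1/2
p1 ∨ (p2 ≡ p1) = 1/2 ∨ 1/2 = 1/2
p1 ∧ p1 = 1/2 ∧ 1/2 = 1/2
¬(p1 ∧ p1) = ¬1/2 = 1/2
(p1 ∨ (p2 ≡ p1)) ∨ ¬(p1 ∧ p1) = 1/2 ∨ 1/2 = 1/2
No assignment yields a value below 1/2, so this is the minimum.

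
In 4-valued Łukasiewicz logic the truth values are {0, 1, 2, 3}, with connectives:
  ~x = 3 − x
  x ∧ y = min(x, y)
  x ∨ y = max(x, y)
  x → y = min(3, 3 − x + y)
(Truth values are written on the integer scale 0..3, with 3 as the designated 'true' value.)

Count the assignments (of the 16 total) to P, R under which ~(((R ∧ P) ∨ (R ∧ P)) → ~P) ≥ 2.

P = 0, R = 0 ↦ 0  <
P = 0, R = 1 ↦ 0  <
P = 0, R = 2 ↦ 0  <
P = 0, R = 3 ↦ 0  <
P = 1, R = 0 ↦ 0  <
P = 1, R = 1 ↦ 0  <
P = 1, R = 2 ↦ 0  <
P = 1, R = 3 ↦ 0  <
P = 2, R = 0 ↦ 0  <
P = 2, R = 1 ↦ 0  <
P = 2, R = 2 ↦ 1  <
P = 2, R = 3 ↦ 1  <
P = 3, R = 0 ↦ 0  <
P = 3, R = 1 ↦ 1  <
P = 3, R = 2 ↦ 2  ≥
P = 3, R = 3 ↦ 3  ≥
So 2 of the 16 assignments meet the threshold.

2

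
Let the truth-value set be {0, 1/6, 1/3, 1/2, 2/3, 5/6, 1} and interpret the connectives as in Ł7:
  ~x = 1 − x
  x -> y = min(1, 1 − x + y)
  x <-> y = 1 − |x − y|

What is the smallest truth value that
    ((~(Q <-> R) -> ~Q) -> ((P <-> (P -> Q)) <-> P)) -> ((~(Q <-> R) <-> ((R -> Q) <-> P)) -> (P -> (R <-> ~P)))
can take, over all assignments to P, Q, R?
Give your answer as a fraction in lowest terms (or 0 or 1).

1/2

Take P = 5/6, Q = 1/2, R = 1:
Q <-> R = 1/2 <-> 1 = 1/2
~(Q <-> R) = ~1/2 = 1/2
~Q = ~1/2 = 1/2
~(Q <-> R) -> ~Q = 1/2 -> 1/2 = 1
P -> Q = 5/6 -> 1/2 = 2/3
P <-> (P -> Q) = 5/6 <-> 2/3 = 5/6
(P <-> (P -> Q)) <-> P = 5/6 <-> 5/6 = 1
(~(Q <-> R) -> ~Q) -> ((P <-> (P -> Q)) <-> P) = 1 -> 1 = 1
Q <-> R = 1/2 <-> 1 = 1/2
~(Q <-> R) = ~1/2 = 1/2
R -> Q = 1 -> 1/2 = 1/2
(R -> Q) <-> P = 1/2 <-> 5/6 = 2/3
~(Q <-> R) <-> ((R -> Q) <-> P) = 1/2 <-> 2/3 = 5/6
~P = ~5/6 = 1/6
R <-> ~P = 1 <-> 1/6 = 1/6
P -> (R <-> ~P) = 5/6 -> 1/6 = 1/3
(~(Q <-> R) <-> ((R -> Q) <-> P)) -> (P -> (R <-> ~P)) = 5/6 -> 1/3 = 1/2
((~(Q <-> R) -> ~Q) -> ((P <-> (P -> Q)) <-> P)) -> ((~(Q <-> R) <-> ((R -> Q) <-> P)) -> (P -> (R <-> ~P))) = 1 -> 1/2 = 1/2
No assignment yields a value below 1/2, so this is the minimum.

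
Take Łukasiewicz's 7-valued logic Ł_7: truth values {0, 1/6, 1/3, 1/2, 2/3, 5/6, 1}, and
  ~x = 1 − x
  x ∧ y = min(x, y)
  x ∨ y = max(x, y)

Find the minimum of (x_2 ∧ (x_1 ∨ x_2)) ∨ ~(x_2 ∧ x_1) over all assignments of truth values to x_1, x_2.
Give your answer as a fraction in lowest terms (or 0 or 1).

Take x_1 = 1/2, x_2 = 1/2:
x_1 ∨ x_2 = 1/2 ∨ 1/2 = 1/2
x_2 ∧ (x_1 ∨ x_2) = 1/2 ∧ 1/2 = 1/2
x_2 ∧ x_1 = 1/2 ∧ 1/2 = 1/2
~(x_2 ∧ x_1) = ~1/2 = 1/2
(x_2 ∧ (x_1 ∨ x_2)) ∨ ~(x_2 ∧ x_1) = 1/2 ∨ 1/2 = 1/2
No assignment yields a value below 1/2, so this is the minimum.

1/2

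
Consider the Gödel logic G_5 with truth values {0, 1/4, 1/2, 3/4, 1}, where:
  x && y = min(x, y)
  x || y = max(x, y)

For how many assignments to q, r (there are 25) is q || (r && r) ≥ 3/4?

16

value 1: 9 assignments (counts)
value 3/4: 7 assignments (counts)
value 1/2: 5 assignments
value 1/4: 3 assignments
value 0: 1 assignment
So 16 of the 25 assignments meet the threshold.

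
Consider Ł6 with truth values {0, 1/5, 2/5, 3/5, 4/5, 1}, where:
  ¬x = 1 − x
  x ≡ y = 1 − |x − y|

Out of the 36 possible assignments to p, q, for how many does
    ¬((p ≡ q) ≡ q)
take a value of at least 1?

2

value 1: 2 assignments (counts)
value 4/5: 3 assignments
value 3/5: 6 assignments
value 2/5: 7 assignments
value 1/5: 10 assignments
value 0: 8 assignments
So 2 of the 36 assignments meet the threshold.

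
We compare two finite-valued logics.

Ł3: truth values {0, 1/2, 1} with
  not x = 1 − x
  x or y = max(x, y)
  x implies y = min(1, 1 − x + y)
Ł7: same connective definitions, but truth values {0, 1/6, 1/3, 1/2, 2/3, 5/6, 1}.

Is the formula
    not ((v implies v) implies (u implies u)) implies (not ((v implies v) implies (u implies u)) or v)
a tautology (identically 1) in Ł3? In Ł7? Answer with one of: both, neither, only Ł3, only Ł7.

both

In Ł3: every assignment gives 1 — tautology.
In Ł7: every assignment gives 1 — tautology.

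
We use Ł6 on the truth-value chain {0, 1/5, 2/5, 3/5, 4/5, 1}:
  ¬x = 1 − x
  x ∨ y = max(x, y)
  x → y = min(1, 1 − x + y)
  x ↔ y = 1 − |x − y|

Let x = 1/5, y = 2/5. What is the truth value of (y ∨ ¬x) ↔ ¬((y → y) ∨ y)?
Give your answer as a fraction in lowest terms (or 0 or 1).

¬x = ¬1/5 = 4/5
y ∨ ¬x = 2/5 ∨ 4/5 = 4/5
y → y = 2/5 → 2/5 = 1
(y → y) ∨ y = 1 ∨ 2/5 = 1
¬((y → y) ∨ y) = ¬1 = 0
(y ∨ ¬x) ↔ ¬((y → y) ∨ y) = 4/5 ↔ 0 = 1/5

1/5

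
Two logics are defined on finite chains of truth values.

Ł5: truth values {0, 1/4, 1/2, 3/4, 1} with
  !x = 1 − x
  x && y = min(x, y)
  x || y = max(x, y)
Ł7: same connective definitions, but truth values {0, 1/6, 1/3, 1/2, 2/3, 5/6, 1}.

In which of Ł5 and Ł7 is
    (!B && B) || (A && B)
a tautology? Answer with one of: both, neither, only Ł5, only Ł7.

In Ł5: at A = 0, B = 0 the value is 0 — not a tautology.
In Ł7: at A = 0, B = 0 the value is 0 — not a tautology.

neither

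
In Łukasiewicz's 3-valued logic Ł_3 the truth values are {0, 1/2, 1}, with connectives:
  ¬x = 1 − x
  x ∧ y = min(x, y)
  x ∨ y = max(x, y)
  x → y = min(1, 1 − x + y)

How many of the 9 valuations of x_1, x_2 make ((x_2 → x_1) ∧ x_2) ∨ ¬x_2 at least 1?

x_1 = 0, x_2 = 0 ↦ 1  ≥
x_1 = 0, x_2 = 1/2 ↦ 1/2  <
x_1 = 0, x_2 = 1 ↦ 0  <
x_1 = 1/2, x_2 = 0 ↦ 1  ≥
x_1 = 1/2, x_2 = 1/2 ↦ 1/2  <
x_1 = 1/2, x_2 = 1 ↦ 1/2  <
x_1 = 1, x_2 = 0 ↦ 1  ≥
x_1 = 1, x_2 = 1/2 ↦ 1/2  <
x_1 = 1, x_2 = 1 ↦ 1  ≥
So 4 of the 9 assignments meet the threshold.

4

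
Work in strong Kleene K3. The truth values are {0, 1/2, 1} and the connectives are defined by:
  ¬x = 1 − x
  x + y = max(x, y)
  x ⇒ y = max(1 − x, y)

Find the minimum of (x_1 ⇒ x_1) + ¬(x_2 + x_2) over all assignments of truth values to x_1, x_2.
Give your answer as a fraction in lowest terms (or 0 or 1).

Take x_1 = 1/2, x_2 = 1/2:
x_1 ⇒ x_1 = 1/2 ⇒ 1/2 = 1/2
x_2 + x_2 = 1/2 + 1/2 = 1/2
¬(x_2 + x_2) = ¬1/2 = 1/2
(x_1 ⇒ x_1) + ¬(x_2 + x_2) = 1/2 + 1/2 = 1/2
No assignment yields a value below 1/2, so this is the minimum.

1/2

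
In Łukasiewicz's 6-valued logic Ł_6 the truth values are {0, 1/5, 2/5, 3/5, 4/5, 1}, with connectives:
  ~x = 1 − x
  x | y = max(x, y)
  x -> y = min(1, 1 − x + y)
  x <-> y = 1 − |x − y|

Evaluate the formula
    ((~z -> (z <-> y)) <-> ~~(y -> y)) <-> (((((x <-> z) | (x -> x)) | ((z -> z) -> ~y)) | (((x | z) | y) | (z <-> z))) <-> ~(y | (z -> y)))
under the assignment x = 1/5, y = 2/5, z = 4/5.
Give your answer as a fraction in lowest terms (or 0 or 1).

2/5

~z = ~4/5 = 1/5
z <-> y = 4/5 <-> 2/5 = 3/5
~z -> (z <-> y) = 1/5 -> 3/5 = 1
y -> y = 2/5 -> 2/5 = 1
~(y -> y) = ~1 = 0
~~(y -> y) = ~0 = 1
(~z -> (z <-> y)) <-> ~~(y -> y) = 1 <-> 1 = 1
x <-> z = 1/5 <-> 4/5 = 2/5
x -> x = 1/5 -> 1/5 = 1
(x <-> z) | (x -> x) = 2/5 | 1 = 1
z -> z = 4/5 -> 4/5 = 1
~y = ~2/5 = 3/5
(z -> z) -> ~y = 1 -> 3/5 = 3/5
((x <-> z) | (x -> x)) | ((z -> z) -> ~y) = 1 | 3/5 = 1
x | z = 1/5 | 4/5 = 4/5
(x | z) | y = 4/5 | 2/5 = 4/5
z <-> z = 4/5 <-> 4/5 = 1
((x | z) | y) | (z <-> z) = 4/5 | 1 = 1
(((x <-> z) | (x -> x)) | ((z -> z) -> ~y)) | (((x | z) | y) | (z <-> z)) = 1 | 1 = 1
z -> y = 4/5 -> 2/5 = 3/5
y | (z -> y) = 2/5 | 3/5 = 3/5
~(y | (z -> y)) = ~3/5 = 2/5
((((x <-> z) | (x -> x)) | ((z -> z) -> ~y)) | (((x | z) | y) | (z <-> z))) <-> ~(y | (z -> y)) = 1 <-> 2/5 = 2/5
((~z -> (z <-> y)) <-> ~~(y -> y)) <-> (((((x <-> z) | (x -> x)) | ((z -> z) -> ~y)) | (((x | z) | y) | (z <-> z))) <-> ~(y | (z -> y))) = 1 <-> 2/5 = 2/5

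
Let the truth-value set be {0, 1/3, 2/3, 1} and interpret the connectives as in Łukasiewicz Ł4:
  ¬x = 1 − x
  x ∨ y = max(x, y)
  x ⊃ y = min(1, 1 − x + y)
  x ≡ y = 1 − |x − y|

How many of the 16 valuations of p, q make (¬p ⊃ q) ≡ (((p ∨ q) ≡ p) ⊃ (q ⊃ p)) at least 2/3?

p = 0, q = 0 ↦ 0  <
p = 0, q = 1/3 ↦ 1/3  <
p = 0, q = 2/3 ↦ 2/3  ≥
p = 0, q = 1 ↦ 1  ≥
p = 1/3, q = 0 ↦ 1/3  <
p = 1/3, q = 1/3 ↦ 2/3  ≥
p = 1/3, q = 2/3 ↦ 1  ≥
p = 1/3, q = 1 ↦ 1  ≥
p = 2/3, q = 0 ↦ 2/3  ≥
p = 2/3, q = 1/3 ↦ 1  ≥
p = 2/3, q = 2/3 ↦ 1  ≥
p = 2/3, q = 1 ↦ 1  ≥
p = 1, q = 0 ↦ 1  ≥
p = 1, q = 1/3 ↦ 1  ≥
p = 1, q = 2/3 ↦ 1  ≥
p = 1, q = 1 ↦ 1  ≥
So 13 of the 16 assignments meet the threshold.

13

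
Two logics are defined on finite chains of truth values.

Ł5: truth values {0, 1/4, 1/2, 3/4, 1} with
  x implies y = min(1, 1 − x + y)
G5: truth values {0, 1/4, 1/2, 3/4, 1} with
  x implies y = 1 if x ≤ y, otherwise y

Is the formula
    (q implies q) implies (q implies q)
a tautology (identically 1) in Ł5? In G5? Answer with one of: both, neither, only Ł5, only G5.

both

In Ł5: every assignment gives 1 — tautology.
In G5: every assignment gives 1 — tautology.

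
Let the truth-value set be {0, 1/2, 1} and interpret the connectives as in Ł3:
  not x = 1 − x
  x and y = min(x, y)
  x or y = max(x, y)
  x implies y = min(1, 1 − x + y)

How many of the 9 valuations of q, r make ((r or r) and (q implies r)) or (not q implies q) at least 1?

q = 0, r = 0 ↦ 0  <
q = 0, r = 1/2 ↦ 1/2  <
q = 0, r = 1 ↦ 1  ≥
q = 1/2, r = 0 ↦ 1  ≥
q = 1/2, r = 1/2 ↦ 1  ≥
q = 1/2, r = 1 ↦ 1  ≥
q = 1, r = 0 ↦ 1  ≥
q = 1, r = 1/2 ↦ 1  ≥
q = 1, r = 1 ↦ 1  ≥
So 7 of the 9 assignments meet the threshold.

7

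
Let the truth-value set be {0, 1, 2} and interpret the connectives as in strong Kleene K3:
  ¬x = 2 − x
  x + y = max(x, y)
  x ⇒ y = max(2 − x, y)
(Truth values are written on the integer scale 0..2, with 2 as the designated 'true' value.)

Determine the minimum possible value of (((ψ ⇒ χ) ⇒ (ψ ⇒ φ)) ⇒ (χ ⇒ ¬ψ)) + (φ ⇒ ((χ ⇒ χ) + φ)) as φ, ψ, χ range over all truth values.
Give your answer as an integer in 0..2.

Take φ = 1, ψ = 1, χ = 1:
ψ ⇒ χ = 1 ⇒ 1 = 1
ψ ⇒ φ = 1 ⇒ 1 = 1
(ψ ⇒ χ) ⇒ (ψ ⇒ φ) = 1 ⇒ 1 = 1
¬ψ = ¬1 = 1
χ ⇒ ¬ψ = 1 ⇒ 1 = 1
((ψ ⇒ χ) ⇒ (ψ ⇒ φ)) ⇒ (χ ⇒ ¬ψ) = 1 ⇒ 1 = 1
χ ⇒ χ = 1 ⇒ 1 = 1
(χ ⇒ χ) + φ = 1 + 1 = 1
φ ⇒ ((χ ⇒ χ) + φ) = 1 ⇒ 1 = 1
(((ψ ⇒ χ) ⇒ (ψ ⇒ φ)) ⇒ (χ ⇒ ¬ψ)) + (φ ⇒ ((χ ⇒ χ) + φ)) = 1 + 1 = 1
No assignment yields a value below 1, so this is the minimum.

1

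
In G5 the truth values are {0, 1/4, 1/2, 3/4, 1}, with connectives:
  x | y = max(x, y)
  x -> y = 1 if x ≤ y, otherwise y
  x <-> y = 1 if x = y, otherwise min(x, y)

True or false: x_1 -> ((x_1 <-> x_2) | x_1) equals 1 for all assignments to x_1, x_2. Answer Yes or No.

At x_1 = 1/4, x_2 = 3/4, for instance:
x_1 <-> x_2 = 1/4 <-> 3/4 = 1/4
(x_1 <-> x_2) | x_1 = 1/4 | 1/4 = 1/4
x_1 -> ((x_1 <-> x_2) | x_1) = 1/4 -> 1/4 = 1
and checking the remaining 24 assignments likewise gives ≥ 1 in every case.

Yes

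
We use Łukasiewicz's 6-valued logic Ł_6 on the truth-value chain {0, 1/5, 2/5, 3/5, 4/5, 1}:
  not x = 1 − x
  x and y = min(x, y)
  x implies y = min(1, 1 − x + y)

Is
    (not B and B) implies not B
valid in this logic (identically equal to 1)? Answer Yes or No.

B = 0 ↦ 1
B = 1/5 ↦ 1
B = 2/5 ↦ 1
B = 3/5 ↦ 1
B = 4/5 ↦ 1
B = 1 ↦ 1
Every assignment gives a value ≥ 1.

Yes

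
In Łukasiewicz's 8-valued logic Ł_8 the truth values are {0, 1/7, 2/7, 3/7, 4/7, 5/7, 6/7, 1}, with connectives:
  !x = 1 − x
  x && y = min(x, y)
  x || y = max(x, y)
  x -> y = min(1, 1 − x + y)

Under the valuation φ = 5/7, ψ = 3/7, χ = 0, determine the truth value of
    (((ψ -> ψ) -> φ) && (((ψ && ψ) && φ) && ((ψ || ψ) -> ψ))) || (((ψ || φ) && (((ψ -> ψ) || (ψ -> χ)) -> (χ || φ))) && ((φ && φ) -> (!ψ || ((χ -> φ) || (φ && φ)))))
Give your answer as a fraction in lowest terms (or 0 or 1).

ψ -> ψ = 3/7 -> 3/7 = 1
(ψ -> ψ) -> φ = 1 -> 5/7 = 5/7
ψ && ψ = 3/7 && 3/7 = 3/7
(ψ && ψ) && φ = 3/7 && 5/7 = 3/7
ψ || ψ = 3/7 || 3/7 = 3/7
(ψ || ψ) -> ψ = 3/7 -> 3/7 = 1
((ψ && ψ) && φ) && ((ψ || ψ) -> ψ) = 3/7 && 1 = 3/7
((ψ -> ψ) -> φ) && (((ψ && ψ) && φ) && ((ψ || ψ) -> ψ)) = 5/7 && 3/7 = 3/7
ψ || φ = 3/7 || 5/7 = 5/7
ψ -> ψ = 3/7 -> 3/7 = 1
ψ -> χ = 3/7 -> 0 = 4/7
(ψ -> ψ) || (ψ -> χ) = 1 || 4/7 = 1
χ || φ = 0 || 5/7 = 5/7
((ψ -> ψ) || (ψ -> χ)) -> (χ || φ) = 1 -> 5/7 = 5/7
(ψ || φ) && (((ψ -> ψ) || (ψ -> χ)) -> (χ || φ)) = 5/7 && 5/7 = 5/7
φ && φ = 5/7 && 5/7 = 5/7
!ψ = !3/7 = 4/7
χ -> φ = 0 -> 5/7 = 1
φ && φ = 5/7 && 5/7 = 5/7
(χ -> φ) || (φ && φ) = 1 || 5/7 = 1
!ψ || ((χ -> φ) || (φ && φ)) = 4/7 || 1 = 1
(φ && φ) -> (!ψ || ((χ -> φ) || (φ && φ))) = 5/7 -> 1 = 1
((ψ || φ) && (((ψ -> ψ) || (ψ -> χ)) -> (χ || φ))) && ((φ && φ) -> (!ψ || ((χ -> φ) || (φ && φ)))) = 5/7 && 1 = 5/7
(((ψ -> ψ) -> φ) && (((ψ && ψ) && φ) && ((ψ || ψ) -> ψ))) || (((ψ || φ) && (((ψ -> ψ) || (ψ -> χ)) -> (χ || φ))) && ((φ && φ) -> (!ψ || ((χ -> φ) || (φ && φ))))) = 3/7 || 5/7 = 5/7

5/7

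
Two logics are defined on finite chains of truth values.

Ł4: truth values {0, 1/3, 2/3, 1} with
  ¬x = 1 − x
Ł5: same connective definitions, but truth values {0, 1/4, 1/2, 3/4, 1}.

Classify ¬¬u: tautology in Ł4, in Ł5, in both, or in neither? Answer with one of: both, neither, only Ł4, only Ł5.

neither

In Ł4: at u = 0 the value is 0 — not a tautology.
In Ł5: at u = 0 the value is 0 — not a tautology.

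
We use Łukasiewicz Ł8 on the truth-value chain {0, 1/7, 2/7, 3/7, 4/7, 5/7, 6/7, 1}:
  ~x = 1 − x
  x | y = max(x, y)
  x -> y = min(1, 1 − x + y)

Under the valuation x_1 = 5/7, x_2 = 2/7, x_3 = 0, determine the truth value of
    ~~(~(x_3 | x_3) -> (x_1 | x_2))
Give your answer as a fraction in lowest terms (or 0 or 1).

5/7

x_3 | x_3 = 0 | 0 = 0
~(x_3 | x_3) = ~0 = 1
x_1 | x_2 = 5/7 | 2/7 = 5/7
~(x_3 | x_3) -> (x_1 | x_2) = 1 -> 5/7 = 5/7
~(~(x_3 | x_3) -> (x_1 | x_2)) = ~5/7 = 2/7
~~(~(x_3 | x_3) -> (x_1 | x_2)) = ~2/7 = 5/7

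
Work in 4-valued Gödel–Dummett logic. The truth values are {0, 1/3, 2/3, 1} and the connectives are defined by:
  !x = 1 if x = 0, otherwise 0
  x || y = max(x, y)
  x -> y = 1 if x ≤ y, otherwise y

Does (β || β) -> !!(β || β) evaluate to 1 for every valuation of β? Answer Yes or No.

Yes

β = 0 ↦ 1
β = 1/3 ↦ 1
β = 2/3 ↦ 1
β = 1 ↦ 1
Every assignment gives a value ≥ 1.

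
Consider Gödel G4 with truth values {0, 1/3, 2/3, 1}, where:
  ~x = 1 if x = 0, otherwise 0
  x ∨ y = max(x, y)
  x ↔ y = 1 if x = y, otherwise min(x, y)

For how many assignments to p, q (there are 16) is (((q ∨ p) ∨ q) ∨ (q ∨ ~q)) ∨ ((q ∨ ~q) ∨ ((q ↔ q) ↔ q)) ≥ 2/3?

p = 0, q = 0 ↦ 1  ≥
p = 0, q = 1/3 ↦ 1/3  <
p = 0, q = 2/3 ↦ 2/3  ≥
p = 0, q = 1 ↦ 1  ≥
p = 1/3, q = 0 ↦ 1  ≥
p = 1/3, q = 1/3 ↦ 1/3  <
p = 1/3, q = 2/3 ↦ 2/3  ≥
p = 1/3, q = 1 ↦ 1  ≥
p = 2/3, q = 0 ↦ 1  ≥
p = 2/3, q = 1/3 ↦ 2/3  ≥
p = 2/3, q = 2/3 ↦ 2/3  ≥
p = 2/3, q = 1 ↦ 1  ≥
p = 1, q = 0 ↦ 1  ≥
p = 1, q = 1/3 ↦ 1  ≥
p = 1, q = 2/3 ↦ 1  ≥
p = 1, q = 1 ↦ 1  ≥
So 14 of the 16 assignments meet the threshold.

14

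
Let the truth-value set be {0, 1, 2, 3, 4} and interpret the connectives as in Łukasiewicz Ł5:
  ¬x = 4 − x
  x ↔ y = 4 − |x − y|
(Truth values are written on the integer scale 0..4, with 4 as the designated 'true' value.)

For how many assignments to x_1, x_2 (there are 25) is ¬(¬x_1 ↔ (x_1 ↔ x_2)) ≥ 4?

2

value 4: 2 assignments (counts)
value 3: 3 assignments
value 2: 6 assignments
value 1: 7 assignments
value 0: 7 assignments
So 2 of the 25 assignments meet the threshold.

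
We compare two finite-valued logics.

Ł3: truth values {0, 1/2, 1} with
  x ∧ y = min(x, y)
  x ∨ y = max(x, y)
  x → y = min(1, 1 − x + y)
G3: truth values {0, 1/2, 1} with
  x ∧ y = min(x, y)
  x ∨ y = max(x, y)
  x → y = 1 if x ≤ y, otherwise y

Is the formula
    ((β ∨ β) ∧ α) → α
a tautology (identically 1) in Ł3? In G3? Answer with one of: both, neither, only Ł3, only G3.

both

In Ł3: every assignment gives 1 — tautology.
In G3: every assignment gives 1 — tautology.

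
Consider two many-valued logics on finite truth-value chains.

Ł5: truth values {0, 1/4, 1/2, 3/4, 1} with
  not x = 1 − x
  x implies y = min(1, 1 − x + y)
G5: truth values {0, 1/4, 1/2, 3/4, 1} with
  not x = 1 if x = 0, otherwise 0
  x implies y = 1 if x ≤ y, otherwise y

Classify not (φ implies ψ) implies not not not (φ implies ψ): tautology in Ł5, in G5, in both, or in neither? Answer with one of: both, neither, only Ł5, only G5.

both

In Ł5: every assignment gives 1 — tautology.
In G5: every assignment gives 1 — tautology.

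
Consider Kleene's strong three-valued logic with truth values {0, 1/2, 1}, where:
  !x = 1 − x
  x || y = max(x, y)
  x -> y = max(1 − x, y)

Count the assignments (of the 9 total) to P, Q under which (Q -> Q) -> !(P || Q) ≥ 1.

1

P = 0, Q = 0 ↦ 1  ≥
P = 0, Q = 1/2 ↦ 1/2  <
P = 0, Q = 1 ↦ 0  <
P = 1/2, Q = 0 ↦ 1/2  <
P = 1/2, Q = 1/2 ↦ 1/2  <
P = 1/2, Q = 1 ↦ 0  <
P = 1, Q = 0 ↦ 0  <
P = 1, Q = 1/2 ↦ 1/2  <
P = 1, Q = 1 ↦ 0  <
So 1 of the 9 assignments meets the threshold.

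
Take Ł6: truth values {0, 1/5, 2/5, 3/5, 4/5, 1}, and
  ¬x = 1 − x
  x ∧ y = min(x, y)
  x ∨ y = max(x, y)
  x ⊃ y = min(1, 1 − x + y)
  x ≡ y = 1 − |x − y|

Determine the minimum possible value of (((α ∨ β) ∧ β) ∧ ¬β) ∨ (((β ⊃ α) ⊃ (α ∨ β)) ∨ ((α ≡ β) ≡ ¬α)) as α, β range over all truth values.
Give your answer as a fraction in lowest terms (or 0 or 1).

3/5

Take α = 2/5, β = 2/5:
α ∨ β = 2/5 ∨ 2/5 = 2/5
(α ∨ β) ∧ β = 2/5 ∧ 2/5 = 2/5
¬β = ¬2/5 = 3/5
((α ∨ β) ∧ β) ∧ ¬β = 2/5 ∧ 3/5 = 2/5
β ⊃ α = 2/5 ⊃ 2/5 = 1
α ∨ β = 2/5 ∨ 2/5 = 2/5
(β ⊃ α) ⊃ (α ∨ β) = 1 ⊃ 2/5 = 2/5
α ≡ β = 2/5 ≡ 2/5 = 1
¬α = ¬2/5 = 3/5
(α ≡ β) ≡ ¬α = 1 ≡ 3/5 = 3/5
((β ⊃ α) ⊃ (α ∨ β)) ∨ ((α ≡ β) ≡ ¬α) = 2/5 ∨ 3/5 = 3/5
(((α ∨ β) ∧ β) ∧ ¬β) ∨ (((β ⊃ α) ⊃ (α ∨ β)) ∨ ((α ≡ β) ≡ ¬α)) = 2/5 ∨ 3/5 = 3/5
No assignment yields a value below 3/5, so this is the minimum.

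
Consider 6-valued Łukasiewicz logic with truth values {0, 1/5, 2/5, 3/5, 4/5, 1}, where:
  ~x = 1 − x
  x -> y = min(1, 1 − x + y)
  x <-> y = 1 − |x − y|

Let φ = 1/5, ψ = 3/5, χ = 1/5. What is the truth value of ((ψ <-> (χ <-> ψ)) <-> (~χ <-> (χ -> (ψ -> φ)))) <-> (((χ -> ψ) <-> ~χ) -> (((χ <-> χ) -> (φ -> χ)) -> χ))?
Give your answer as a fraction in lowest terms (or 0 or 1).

χ <-> ψ = 1/5 <-> 3/5 = 3/5
ψ <-> (χ <-> ψ) = 3/5 <-> 3/5 = 1
~χ = ~1/5 = 4/5
ψ -> φ = 3/5 -> 1/5 = 3/5
χ -> (ψ -> φ) = 1/5 -> 3/5 = 1
~χ <-> (χ -> (ψ -> φ)) = 4/5 <-> 1 = 4/5
(ψ <-> (χ <-> ψ)) <-> (~χ <-> (χ -> (ψ -> φ))) = 1 <-> 4/5 = 4/5
χ -> ψ = 1/5 -> 3/5 = 1
~χ = ~1/5 = 4/5
(χ -> ψ) <-> ~χ = 1 <-> 4/5 = 4/5
χ <-> χ = 1/5 <-> 1/5 = 1
φ -> χ = 1/5 -> 1/5 = 1
(χ <-> χ) -> (φ -> χ) = 1 -> 1 = 1
((χ <-> χ) -> (φ -> χ)) -> χ = 1 -> 1/5 = 1/5
((χ -> ψ) <-> ~χ) -> (((χ <-> χ) -> (φ -> χ)) -> χ) = 4/5 -> 1/5 = 2/5
((ψ <-> (χ <-> ψ)) <-> (~χ <-> (χ -> (ψ -> φ)))) <-> (((χ -> ψ) <-> ~χ) -> (((χ <-> χ) -> (φ -> χ)) -> χ)) = 4/5 <-> 2/5 = 3/5

3/5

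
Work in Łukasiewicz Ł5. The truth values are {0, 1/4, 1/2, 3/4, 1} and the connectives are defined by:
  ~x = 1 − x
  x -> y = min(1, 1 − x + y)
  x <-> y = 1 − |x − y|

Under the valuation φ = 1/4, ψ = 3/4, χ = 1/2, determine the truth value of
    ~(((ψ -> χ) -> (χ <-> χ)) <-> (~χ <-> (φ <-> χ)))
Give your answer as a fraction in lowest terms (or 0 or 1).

1/4

ψ -> χ = 3/4 -> 1/2 = 3/4
χ <-> χ = 1/2 <-> 1/2 = 1
(ψ -> χ) -> (χ <-> χ) = 3/4 -> 1 = 1
~χ = ~1/2 = 1/2
φ <-> χ = 1/4 <-> 1/2 = 3/4
~χ <-> (φ <-> χ) = 1/2 <-> 3/4 = 3/4
((ψ -> χ) -> (χ <-> χ)) <-> (~χ <-> (φ <-> χ)) = 1 <-> 3/4 = 3/4
~(((ψ -> χ) -> (χ <-> χ)) <-> (~χ <-> (φ <-> χ))) = ~3/4 = 1/4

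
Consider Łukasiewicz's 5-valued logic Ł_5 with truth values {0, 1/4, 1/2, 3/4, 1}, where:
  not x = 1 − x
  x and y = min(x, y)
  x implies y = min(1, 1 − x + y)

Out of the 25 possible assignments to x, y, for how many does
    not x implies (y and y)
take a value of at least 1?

15

value 1: 15 assignments (counts)
value 3/4: 4 assignments
value 1/2: 3 assignments
value 1/4: 2 assignments
value 0: 1 assignment
So 15 of the 25 assignments meet the threshold.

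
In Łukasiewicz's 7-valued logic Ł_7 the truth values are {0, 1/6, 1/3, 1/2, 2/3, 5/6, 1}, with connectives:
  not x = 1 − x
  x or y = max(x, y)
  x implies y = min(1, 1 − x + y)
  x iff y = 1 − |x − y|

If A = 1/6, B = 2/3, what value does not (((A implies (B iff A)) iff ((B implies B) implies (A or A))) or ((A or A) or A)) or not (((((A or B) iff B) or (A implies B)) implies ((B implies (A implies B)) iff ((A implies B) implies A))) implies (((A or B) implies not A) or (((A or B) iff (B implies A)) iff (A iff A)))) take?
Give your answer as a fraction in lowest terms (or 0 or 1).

5/6

B iff A = 2/3 iff 1/6 = 1/2
A implies (B iff A) = 1/6 implies 1/2 = 1
B implies B = 2/3 implies 2/3 = 1
A or A = 1/6 or 1/6 = 1/6
(B implies B) implies (A or A) = 1 implies 1/6 = 1/6
(A implies (B iff A)) iff ((B implies B) implies (A or A)) = 1 iff 1/6 = 1/6
A or A = 1/6 or 1/6 = 1/6
(A or A) or A = 1/6 or 1/6 = 1/6
((A implies (B iff A)) iff ((B implies B) implies (A or A))) or ((A or A) or A) = 1/6 or 1/6 = 1/6
not (((A implies (B iff A)) iff ((B implies B) implies (A or A))) or ((A or A) or A)) = not 1/6 = 5/6
A or B = 1/6 or 2/3 = 2/3
(A or B) iff B = 2/3 iff 2/3 = 1
A implies B = 1/6 implies 2/3 = 1
((A or B) iff B) or (A implies B) = 1 or 1 = 1
A implies B = 1/6 implies 2/3 = 1
B implies (A implies B) = 2/3 implies 1 = 1
A implies B = 1/6 implies 2/3 = 1
(A implies B) implies A = 1 implies 1/6 = 1/6
(B implies (A implies B)) iff ((A implies B) implies A) = 1 iff 1/6 = 1/6
(((A or B) iff B) or (A implies B)) implies ((B implies (A implies B)) iff ((A implies B) implies A)) = 1 implies 1/6 = 1/6
A or B = 1/6 or 2/3 = 2/3
not A = not 1/6 = 5/6
(A or B) implies not A = 2/3 implies 5/6 = 1
A or B = 1/6 or 2/3 = 2/3
B implies A = 2/3 implies 1/6 = 1/2
(A or B) iff (B implies A) = 2/3 iff 1/2 = 5/6
A iff A = 1/6 iff 1/6 = 1
((A or B) iff (B implies A)) iff (A iff A) = 5/6 iff 1 = 5/6
((A or B) implies not A) or (((A or B) iff (B implies A)) iff (A iff A)) = 1 or 5/6 = 1
((((A or B) iff B) or (A implies B)) implies ((B implies (A implies B)) iff ((A implies B) implies A))) implies (((A or B) implies not A) or (((A or B) iff (B implies A)) iff (A iff A))) = 1/6 implies 1 = 1
not (((((A or B) iff B) or (A implies B)) implies ((B implies (A implies B)) iff ((A implies B) implies A))) implies (((A or B) implies not A) or (((A or B) iff (B implies A)) iff (A iff A)))) = not 1 = 0
not (((A implies (B iff A)) iff ((B implies B) implies (A or A))) or ((A or A) or A)) or not (((((A or B) iff B) or (A implies B)) implies ((B implies (A implies B)) iff ((A implies B) implies A))) implies (((A or B) implies not A) or (((A or B) iff (B implies A)) iff (A iff A)))) = 5/6 or 0 = 5/6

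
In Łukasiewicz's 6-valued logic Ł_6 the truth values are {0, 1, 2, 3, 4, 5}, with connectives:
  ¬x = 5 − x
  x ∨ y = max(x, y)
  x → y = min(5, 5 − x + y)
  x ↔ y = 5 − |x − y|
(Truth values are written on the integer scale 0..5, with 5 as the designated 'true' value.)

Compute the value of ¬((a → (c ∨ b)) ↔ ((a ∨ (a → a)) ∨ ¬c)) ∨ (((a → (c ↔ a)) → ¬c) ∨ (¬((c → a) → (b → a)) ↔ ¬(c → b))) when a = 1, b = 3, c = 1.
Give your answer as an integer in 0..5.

4

c ∨ b = 1 ∨ 3 = 3
a → (c ∨ b) = 1 → 3 = 5
a → a = 1 → 1 = 5
a ∨ (a → a) = 1 ∨ 5 = 5
¬c = ¬1 = 4
(a ∨ (a → a)) ∨ ¬c = 5 ∨ 4 = 5
(a → (c ∨ b)) ↔ ((a ∨ (a → a)) ∨ ¬c) = 5 ↔ 5 = 5
¬((a → (c ∨ b)) ↔ ((a ∨ (a → a)) ∨ ¬c)) = ¬5 = 0
c ↔ a = 1 ↔ 1 = 5
a → (c ↔ a) = 1 → 5 = 5
¬c = ¬1 = 4
(a → (c ↔ a)) → ¬c = 5 → 4 = 4
c → a = 1 → 1 = 5
b → a = 3 → 1 = 3
(c → a) → (b → a) = 5 → 3 = 3
¬((c → a) → (b → a)) = ¬3 = 2
c → b = 1 → 3 = 5
¬(c → b) = ¬5 = 0
¬((c → a) → (b → a)) ↔ ¬(c → b) = 2 ↔ 0 = 3
((a → (c ↔ a)) → ¬c) ∨ (¬((c → a) → (b → a)) ↔ ¬(c → b)) = 4 ∨ 3 = 4
¬((a → (c ∨ b)) ↔ ((a ∨ (a → a)) ∨ ¬c)) ∨ (((a → (c ↔ a)) → ¬c) ∨ (¬((c → a) → (b → a)) ↔ ¬(c → b))) = 0 ∨ 4 = 4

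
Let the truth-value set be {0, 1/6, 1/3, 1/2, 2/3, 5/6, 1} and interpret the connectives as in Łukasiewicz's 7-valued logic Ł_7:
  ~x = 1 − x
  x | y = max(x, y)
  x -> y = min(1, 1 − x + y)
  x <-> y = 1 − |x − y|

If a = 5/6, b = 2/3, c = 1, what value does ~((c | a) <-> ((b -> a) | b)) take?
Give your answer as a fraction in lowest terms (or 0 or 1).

0

c | a = 1 | 5/6 = 1
b -> a = 2/3 -> 5/6 = 1
(b -> a) | b = 1 | 2/3 = 1
(c | a) <-> ((b -> a) | b) = 1 <-> 1 = 1
~((c | a) <-> ((b -> a) | b)) = ~1 = 0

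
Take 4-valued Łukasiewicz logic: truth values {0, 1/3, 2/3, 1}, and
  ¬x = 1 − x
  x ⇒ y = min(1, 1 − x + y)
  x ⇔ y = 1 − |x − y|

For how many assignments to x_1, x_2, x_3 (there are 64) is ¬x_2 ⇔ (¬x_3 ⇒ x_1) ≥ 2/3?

37

value 1: 16 assignments (counts)
value 2/3: 21 assignments (counts)
value 1/3: 16 assignments
value 0: 11 assignments
So 37 of the 64 assignments meet the threshold.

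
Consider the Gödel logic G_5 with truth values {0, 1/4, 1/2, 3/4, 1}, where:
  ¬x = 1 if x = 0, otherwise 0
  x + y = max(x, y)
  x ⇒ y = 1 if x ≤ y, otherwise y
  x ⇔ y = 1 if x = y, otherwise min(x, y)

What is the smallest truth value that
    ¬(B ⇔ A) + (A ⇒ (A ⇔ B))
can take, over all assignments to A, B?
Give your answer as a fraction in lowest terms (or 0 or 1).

1/4

Take A = 1/2, B = 1/4:
B ⇔ A = 1/4 ⇔ 1/2 = 1/4
¬(B ⇔ A) = ¬1/4 = 0
A ⇔ B = 1/2 ⇔ 1/4 = 1/4
A ⇒ (A ⇔ B) = 1/2 ⇒ 1/4 = 1/4
¬(B ⇔ A) + (A ⇒ (A ⇔ B)) = 0 + 1/4 = 1/4
No assignment yields a value below 1/4, so this is the minimum.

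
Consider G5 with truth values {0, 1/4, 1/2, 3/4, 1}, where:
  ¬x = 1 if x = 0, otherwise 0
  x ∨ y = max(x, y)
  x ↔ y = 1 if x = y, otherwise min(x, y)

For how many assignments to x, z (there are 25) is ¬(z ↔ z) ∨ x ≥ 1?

value 1: 5 assignments (counts)
value 3/4: 5 assignments
value 1/2: 5 assignments
value 1/4: 5 assignments
value 0: 5 assignments
So 5 of the 25 assignments meet the threshold.

5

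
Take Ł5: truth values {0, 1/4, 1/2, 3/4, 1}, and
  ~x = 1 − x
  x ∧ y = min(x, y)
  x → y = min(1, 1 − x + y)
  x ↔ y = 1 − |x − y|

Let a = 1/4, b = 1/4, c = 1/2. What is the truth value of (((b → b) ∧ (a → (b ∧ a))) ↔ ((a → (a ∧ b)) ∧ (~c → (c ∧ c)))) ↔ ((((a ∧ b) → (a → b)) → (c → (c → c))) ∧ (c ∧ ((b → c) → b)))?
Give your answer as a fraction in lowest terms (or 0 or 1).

1/4

b → b = 1/4 → 1/4 = 1
b ∧ a = 1/4 ∧ 1/4 = 1/4
a → (b ∧ a) = 1/4 → 1/4 = 1
(b → b) ∧ (a → (b ∧ a)) = 1 ∧ 1 = 1
a ∧ b = 1/4 ∧ 1/4 = 1/4
a → (a ∧ b) = 1/4 → 1/4 = 1
~c = ~1/2 = 1/2
c ∧ c = 1/2 ∧ 1/2 = 1/2
~c → (c ∧ c) = 1/2 → 1/2 = 1
(a → (a ∧ b)) ∧ (~c → (c ∧ c)) = 1 ∧ 1 = 1
((b → b) ∧ (a → (b ∧ a))) ↔ ((a → (a ∧ b)) ∧ (~c → (c ∧ c))) = 1 ↔ 1 = 1
a ∧ b = 1/4 ∧ 1/4 = 1/4
a → b = 1/4 → 1/4 = 1
(a ∧ b) → (a → b) = 1/4 → 1 = 1
c → c = 1/2 → 1/2 = 1
c → (c → c) = 1/2 → 1 = 1
((a ∧ b) → (a → b)) → (c → (c → c)) = 1 → 1 = 1
b → c = 1/4 → 1/2 = 1
(b → c) → b = 1 → 1/4 = 1/4
c ∧ ((b → c) → b) = 1/2 ∧ 1/4 = 1/4
(((a ∧ b) → (a → b)) → (c → (c → c))) ∧ (c ∧ ((b → c) → b)) = 1 ∧ 1/4 = 1/4
(((b → b) ∧ (a → (b ∧ a))) ↔ ((a → (a ∧ b)) ∧ (~c → (c ∧ c)))) ↔ ((((a ∧ b) → (a → b)) → (c → (c → c))) ∧ (c ∧ ((b → c) → b))) = 1 ↔ 1/4 = 1/4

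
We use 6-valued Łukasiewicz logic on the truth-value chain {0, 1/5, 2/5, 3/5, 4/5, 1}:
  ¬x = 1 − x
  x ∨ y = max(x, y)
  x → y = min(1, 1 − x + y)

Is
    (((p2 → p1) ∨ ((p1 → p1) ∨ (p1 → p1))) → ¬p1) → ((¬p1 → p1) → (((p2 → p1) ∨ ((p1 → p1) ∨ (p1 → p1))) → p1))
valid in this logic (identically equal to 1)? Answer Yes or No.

At p1 = 1, p2 = 3/5, for instance:
p2 → p1 = 3/5 → 1 = 1
p1 → p1 = 1 → 1 = 1
p1 → p1 = 1 → 1 = 1
(p1 → p1) ∨ (p1 → p1) = 1 ∨ 1 = 1
(p2 → p1) ∨ ((p1 → p1) ∨ (p1 → p1)) = 1 ∨ 1 = 1
¬p1 = ¬1 = 0
((p2 → p1) ∨ ((p1 → p1) ∨ (p1 → p1))) → ¬p1 = 1 → 0 = 0
¬p1 → p1 = 0 → 1 = 1
((p2 → p1) ∨ ((p1 → p1) ∨ (p1 → p1))) → p1 = 1 → 1 = 1
(¬p1 → p1) → (((p2 → p1) ∨ ((p1 → p1) ∨ (p1 → p1))) → p1) = 1 → 1 = 1
(((p2 → p1) ∨ ((p1 → p1) ∨ (p1 → p1))) → ¬p1) → ((¬p1 → p1) → (((p2 → p1) ∨ ((p1 → p1) ∨ (p1 → p1))) → p1)) = 0 → 1 = 1
and checking the remaining 35 assignments likewise gives ≥ 1 in every case.

Yes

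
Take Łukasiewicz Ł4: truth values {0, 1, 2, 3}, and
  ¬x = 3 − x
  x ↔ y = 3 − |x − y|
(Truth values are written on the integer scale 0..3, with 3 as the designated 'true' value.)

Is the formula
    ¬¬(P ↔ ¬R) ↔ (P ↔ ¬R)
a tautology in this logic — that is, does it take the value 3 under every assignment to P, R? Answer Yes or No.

P = 0, R = 0 ↦ 3
P = 0, R = 1 ↦ 3
P = 0, R = 2 ↦ 3
P = 0, R = 3 ↦ 3
P = 1, R = 0 ↦ 3
P = 1, R = 1 ↦ 3
P = 1, R = 2 ↦ 3
P = 1, R = 3 ↦ 3
P = 2, R = 0 ↦ 3
P = 2, R = 1 ↦ 3
P = 2, R = 2 ↦ 3
P = 2, R = 3 ↦ 3
P = 3, R = 0 ↦ 3
P = 3, R = 1 ↦ 3
P = 3, R = 2 ↦ 3
P = 3, R = 3 ↦ 3
Every assignment gives a value ≥ 3.

Yes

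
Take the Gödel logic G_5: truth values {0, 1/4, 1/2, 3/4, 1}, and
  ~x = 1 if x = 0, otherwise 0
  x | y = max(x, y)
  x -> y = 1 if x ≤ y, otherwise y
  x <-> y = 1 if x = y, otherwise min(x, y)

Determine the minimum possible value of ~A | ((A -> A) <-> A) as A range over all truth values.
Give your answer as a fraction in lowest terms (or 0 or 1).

Take A = 1/4:
~A = ~1/4 = 0
A -> A = 1/4 -> 1/4 = 1
(A -> A) <-> A = 1 <-> 1/4 = 1/4
~A | ((A -> A) <-> A) = 0 | 1/4 = 1/4
No assignment yields a value below 1/4, so this is the minimum.

1/4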